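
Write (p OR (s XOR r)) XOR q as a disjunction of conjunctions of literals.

(p OR (s XOR r)) XOR q
⇔ ((p OR (s XOR r)) AND NOT q) OR (NOT (p OR (s XOR r)) AND q)   [expand XOR]
⇔ ((p OR (s AND NOT r) OR (NOT s AND r)) AND NOT q) OR (NOT (p OR (s XOR r)) AND q)   [expand XOR]
⇔ ((p OR (s AND NOT r) OR (NOT s AND r)) AND NOT q) OR (NOT (p OR (s AND NOT r) OR (NOT s AND r)) AND q)   [expand XOR]
⇔ ((p OR (s AND NOT r) OR (NOT s AND r)) AND NOT q) OR (NOT p AND NOT (s AND NOT r) AND NOT (NOT s AND r) AND q)   [De Morgan]
⇔ ((p OR (s AND NOT r) OR (NOT s AND r)) AND NOT q) OR (NOT p AND (NOT s OR NOT NOT r) AND NOT (NOT s AND r) AND q)   [De Morgan]
⇔ ((p OR (s AND NOT r) OR (NOT s AND r)) AND NOT q) OR (NOT p AND (NOT s OR r) AND NOT (NOT s AND r) AND q)   [double negation]
⇔ ((p OR (s AND NOT r) OR (NOT s AND r)) AND NOT q) OR (NOT p AND (NOT s OR r) AND (NOT NOT s OR NOT r) AND q)   [De Morgan]
⇔ ((p OR (s AND NOT r) OR (NOT s AND r)) AND NOT q) OR (NOT p AND (NOT s OR r) AND (s OR NOT r) AND q)   [double negation]
⇔ (p AND NOT q) OR (s AND NOT r AND NOT q) OR (NOT s AND r AND NOT q) OR (NOT p AND NOT s AND s AND q) OR (NOT p AND NOT s AND NOT r AND q) OR (NOT p AND r AND s AND q) OR (NOT p AND r AND NOT r AND q)   [distribute AND over OR]
⇔ (p AND NOT q) OR (s AND NOT r AND NOT q) OR (NOT s AND r AND NOT q) OR (NOT p AND NOT s AND NOT r AND q) OR (NOT p AND r AND s AND q)   [simplify]

(p AND NOT q) OR (s AND NOT r AND NOT q) OR (NOT s AND r AND NOT q) OR (NOT p AND NOT s AND NOT r AND q) OR (NOT p AND r AND s AND q)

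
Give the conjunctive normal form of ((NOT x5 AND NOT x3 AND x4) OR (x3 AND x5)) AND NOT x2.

((NOT x5 AND NOT x3 AND x4) OR (x3 AND x5)) AND NOT x2
= (NOT x5 OR x3) AND (NOT x5 OR x5) AND (NOT x3 OR x3) AND (NOT x3 OR x5) AND (x4 OR x3) AND (x4 OR x5) AND NOT x2   [distribute OR over AND]
= (NOT x5 OR x3) AND (NOT x3 OR x5) AND (x4 OR x3) AND (x4 OR x5) AND NOT x2   [simplify]

(NOT x5 OR x3) AND (NOT x3 OR x5) AND (x4 OR x3) AND (x4 OR x5) AND NOT x2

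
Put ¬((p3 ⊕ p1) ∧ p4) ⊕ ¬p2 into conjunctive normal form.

(¬p3 ∨ p1 ∨ ¬p4 ∨ ¬p2) ∧ (¬p1 ∨ p3 ∨ ¬p4 ∨ ¬p2) ∧ (p3 ∨ p1 ∨ p2) ∧ (¬p3 ∨ ¬p1 ∨ p2) ∧ (p4 ∨ p2)

¬((p3 ⊕ p1) ∧ p4) ⊕ ¬p2
= (¬((p3 ⊕ p1) ∧ p4) ∨ ¬p2) ∧ ¬(¬((p3 ⊕ p1) ∧ p4) ∧ ¬p2)
= (¬((p3 ∨ p1) ∧ ¬(p3 ∧ p1) ∧ p4) ∨ ¬p2) ∧ ¬(¬((p3 ⊕ p1) ∧ p4) ∧ ¬p2)
= (¬((p3 ∨ p1) ∧ ¬(p3 ∧ p1) ∧ p4) ∨ ¬p2) ∧ ¬(¬((p3 ∨ p1) ∧ ¬(p3 ∧ p1) ∧ p4) ∧ ¬p2)
= (¬(p3 ∨ p1) ∨ ¬¬(p3 ∧ p1) ∨ ¬p4 ∨ ¬p2) ∧ ¬(¬((p3 ∨ p1) ∧ ¬(p3 ∧ p1) ∧ p4) ∧ ¬p2)
= ((¬p3 ∧ ¬p1) ∨ ¬¬(p3 ∧ p1) ∨ ¬p4 ∨ ¬p2) ∧ ¬(¬((p3 ∨ p1) ∧ ¬(p3 ∧ p1) ∧ p4) ∧ ¬p2)
= ((¬p3 ∧ ¬p1) ∨ (p3 ∧ p1) ∨ ¬p4 ∨ ¬p2) ∧ ¬(¬((p3 ∨ p1) ∧ ¬(p3 ∧ p1) ∧ p4) ∧ ¬p2)
= ((¬p3 ∧ ¬p1) ∨ (p3 ∧ p1) ∨ ¬p4 ∨ ¬p2) ∧ (¬¬((p3 ∨ p1) ∧ ¬(p3 ∧ p1) ∧ p4) ∨ ¬¬p2)
= ((¬p3 ∧ ¬p1) ∨ (p3 ∧ p1) ∨ ¬p4 ∨ ¬p2) ∧ (((p3 ∨ p1) ∧ ¬(p3 ∧ p1) ∧ p4) ∨ ¬¬p2)
= ((¬p3 ∧ ¬p1) ∨ (p3 ∧ p1) ∨ ¬p4 ∨ ¬p2) ∧ (((p3 ∨ p1) ∧ (¬p3 ∨ ¬p1) ∧ p4) ∨ ¬¬p2)
= ((¬p3 ∧ ¬p1) ∨ (p3 ∧ p1) ∨ ¬p4 ∨ ¬p2) ∧ (((p3 ∨ p1) ∧ (¬p3 ∨ ¬p1) ∧ p4) ∨ p2)
= (¬p3 ∨ p3 ∨ ¬p4 ∨ ¬p2) ∧ (¬p3 ∨ p1 ∨ ¬p4 ∨ ¬p2) ∧ (¬p1 ∨ p3 ∨ ¬p4 ∨ ¬p2) ∧ (¬p1 ∨ p1 ∨ ¬p4 ∨ ¬p2) ∧ (p3 ∨ p1 ∨ p2) ∧ (¬p3 ∨ ¬p1 ∨ p2) ∧ (p4 ∨ p2)
= (¬p3 ∨ p1 ∨ ¬p4 ∨ ¬p2) ∧ (¬p1 ∨ p3 ∨ ¬p4 ∨ ¬p2) ∧ (p3 ∨ p1 ∨ p2) ∧ (¬p3 ∨ ¬p1 ∨ p2) ∧ (p4 ∨ p2)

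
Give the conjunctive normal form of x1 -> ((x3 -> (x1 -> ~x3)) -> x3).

~x1 | x3

x1 -> ((x3 -> (x1 -> ~x3)) -> x3)
= ~x1 | ((x3 -> (x1 -> ~x3)) -> x3)
= ~x1 | ~(x3 -> (x1 -> ~x3)) | x3
= ~x1 | ~(~x3 | (x1 -> ~x3)) | x3
= ~x1 | ~(~x3 | ~x1 | ~x3) | x3
= ~x1 | (~~x3 & ~~x1 & ~~x3) | x3
= ~x1 | (x3 & ~~x1 & ~~x3) | x3
= ~x1 | (x3 & x1 & ~~x3) | x3
= ~x1 | (x3 & x1 & x3) | x3
= (~x1 | x3 | x3) & (~x1 | x1 | x3) & (~x1 | x3 | x3)
= ~x1 | x3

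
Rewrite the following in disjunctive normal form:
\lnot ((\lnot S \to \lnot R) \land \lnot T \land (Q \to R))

(\lnot S \land R) \lor T \lor (Q \land \lnot R)

\lnot ((\lnot S \to \lnot R) \land \lnot T \land (Q \to R))
≡ \lnot ((\lnot \lnot S \lor \lnot R) \land \lnot T \land (Q \to R))
≡ \lnot ((\lnot \lnot S \lor \lnot R) \land \lnot T \land (\lnot Q \lor R))
≡ \lnot (\lnot \lnot S \lor \lnot R) \lor \lnot \lnot T \lor \lnot (\lnot Q \lor R)
≡ (\lnot \lnot \lnot S \land \lnot \lnot R) \lor \lnot \lnot T \lor \lnot (\lnot Q \lor R)
≡ (\lnot S \land \lnot \lnot R) \lor \lnot \lnot T \lor \lnot (\lnot Q \lor R)
≡ (\lnot S \land R) \lor \lnot \lnot T \lor \lnot (\lnot Q \lor R)
≡ (\lnot S \land R) \lor T \lor \lnot (\lnot Q \lor R)
≡ (\lnot S \land R) \lor T \lor (\lnot \lnot Q \land \lnot R)
≡ (\lnot S \land R) \lor T \lor (Q \land \lnot R)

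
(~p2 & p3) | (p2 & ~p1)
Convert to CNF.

(~p2 | ~p1) & (p3 | p2) & (p3 | ~p1)

(~p2 & p3) | (p2 & ~p1)
≡ (~p2 | p2) & (~p2 | ~p1) & (p3 | p2) & (p3 | ~p1)   [distribute | over &]
≡ (~p2 | ~p1) & (p3 | p2) & (p3 | ~p1)   [simplify]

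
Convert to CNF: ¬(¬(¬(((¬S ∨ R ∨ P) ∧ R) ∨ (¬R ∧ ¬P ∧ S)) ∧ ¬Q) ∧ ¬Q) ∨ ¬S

¬(¬(¬(((¬S ∨ R ∨ P) ∧ R) ∨ (¬R ∧ ¬P ∧ S)) ∧ ¬Q) ∧ ¬Q) ∨ ¬S
⇔ ¬¬(¬(((¬S ∨ R ∨ P) ∧ R) ∨ (¬R ∧ ¬P ∧ S)) ∧ ¬Q) ∨ ¬¬Q ∨ ¬S
⇔ (¬(((¬S ∨ R ∨ P) ∧ R) ∨ (¬R ∧ ¬P ∧ S)) ∧ ¬Q) ∨ ¬¬Q ∨ ¬S
⇔ (¬((¬S ∨ R ∨ P) ∧ R) ∧ ¬(¬R ∧ ¬P ∧ S) ∧ ¬Q) ∨ ¬¬Q ∨ ¬S
⇔ ((¬(¬S ∨ R ∨ P) ∨ ¬R) ∧ ¬(¬R ∧ ¬P ∧ S) ∧ ¬Q) ∨ ¬¬Q ∨ ¬S
⇔ (((¬¬S ∧ ¬R ∧ ¬P) ∨ ¬R) ∧ ¬(¬R ∧ ¬P ∧ S) ∧ ¬Q) ∨ ¬¬Q ∨ ¬S
⇔ (((S ∧ ¬R ∧ ¬P) ∨ ¬R) ∧ ¬(¬R ∧ ¬P ∧ S) ∧ ¬Q) ∨ ¬¬Q ∨ ¬S
⇔ (((S ∧ ¬R ∧ ¬P) ∨ ¬R) ∧ (¬¬R ∨ ¬¬P ∨ ¬S) ∧ ¬Q) ∨ ¬¬Q ∨ ¬S
⇔ (((S ∧ ¬R ∧ ¬P) ∨ ¬R) ∧ (R ∨ ¬¬P ∨ ¬S) ∧ ¬Q) ∨ ¬¬Q ∨ ¬S
⇔ (((S ∧ ¬R ∧ ¬P) ∨ ¬R) ∧ (R ∨ P ∨ ¬S) ∧ ¬Q) ∨ ¬¬Q ∨ ¬S
⇔ (((S ∧ ¬R ∧ ¬P) ∨ ¬R) ∧ (R ∨ P ∨ ¬S) ∧ ¬Q) ∨ Q ∨ ¬S
⇔ (S ∨ ¬R ∨ Q ∨ ¬S) ∧ (¬R ∨ ¬R ∨ Q ∨ ¬S) ∧ (¬P ∨ ¬R ∨ Q ∨ ¬S) ∧ (R ∨ P ∨ ¬S ∨ Q ∨ ¬S) ∧ (¬Q ∨ Q ∨ ¬S)
⇔ (¬R ∨ Q ∨ ¬S) ∧ (R ∨ P ∨ ¬S ∨ Q)

(¬R ∨ Q ∨ ¬S) ∧ (R ∨ P ∨ ¬S ∨ Q)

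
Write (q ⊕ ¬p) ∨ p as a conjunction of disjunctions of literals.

(q ⊕ ¬p) ∨ p
≡ ((q ∨ ¬p) ∧ ¬(q ∧ ¬p)) ∨ p   — expand ⊕
≡ ((q ∨ ¬p) ∧ (¬q ∨ ¬¬p)) ∨ p   — De Morgan
≡ ((q ∨ ¬p) ∧ (¬q ∨ p)) ∨ p   — double negation
≡ (q ∨ ¬p ∨ p) ∧ (¬q ∨ p ∨ p)   — distribute ∨ over ∧
≡ ¬q ∨ p   — simplify

¬q ∨ p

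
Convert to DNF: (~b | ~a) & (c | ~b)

(~b | ~a) & (c | ~b)
= (~b & c) | (~b & ~b) | (~a & c) | (~a & ~b)
= ~b | (~a & c)

~b | (~a & c)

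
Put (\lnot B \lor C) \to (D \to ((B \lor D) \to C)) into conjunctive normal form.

(\lnot B \lor C) \to (D \to ((B \lor D) \to C))
≡ \lnot (\lnot B \lor C) \lor (D \to ((B \lor D) \to C))   [eliminate \to]
≡ \lnot (\lnot B \lor C) \lor \lnot D \lor ((B \lor D) \to C)   [eliminate \to]
≡ \lnot (\lnot B \lor C) \lor \lnot D \lor \lnot (B \lor D) \lor C   [eliminate \to]
≡ (\lnot \lnot B \land \lnot C) \lor \lnot D \lor \lnot (B \lor D) \lor C   [De Morgan]
≡ (B \land \lnot C) \lor \lnot D \lor \lnot (B \lor D) \lor C   [double negation]
≡ (B \land \lnot C) \lor \lnot D \lor (\lnot B \land \lnot D) \lor C   [De Morgan]
≡ (B \lor \lnot D \lor \lnot B \lor C) \land (B \lor \lnot D \lor \lnot D \lor C) \land (\lnot C \lor \lnot D \lor \lnot B \lor C) \land (\lnot C \lor \lnot D \lor \lnot D \lor C)   [distribute \lor over \land]
≡ B \lor \lnot D \lor C   [simplify]

B \lor \lnot D \lor C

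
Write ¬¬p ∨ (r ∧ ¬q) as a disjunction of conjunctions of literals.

¬¬p ∨ (r ∧ ¬q)
≡ p ∨ (r ∧ ¬q)   — double negation

p ∨ (r ∧ ¬q)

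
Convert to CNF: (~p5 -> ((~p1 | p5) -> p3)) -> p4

(~p5 | p4) & (~p1 | p5 | p4) & (~p3 | p4)

(~p5 -> ((~p1 | p5) -> p3)) -> p4
⇔ ~(~p5 -> ((~p1 | p5) -> p3)) | p4
⇔ ~(~~p5 | ((~p1 | p5) -> p3)) | p4
⇔ ~(~~p5 | ~(~p1 | p5) | p3) | p4
⇔ (~~~p5 & ~~(~p1 | p5) & ~p3) | p4
⇔ (~p5 & ~~(~p1 | p5) & ~p3) | p4
⇔ (~p5 & (~p1 | p5) & ~p3) | p4
⇔ (~p5 | p4) & (~p1 | p5 | p4) & (~p3 | p4)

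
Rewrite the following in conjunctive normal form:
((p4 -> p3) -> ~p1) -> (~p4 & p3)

(~p4 | p3) & (p1 | ~p4) & (p1 | p3)

((p4 -> p3) -> ~p1) -> (~p4 & p3)
≡ ~((p4 -> p3) -> ~p1) | (~p4 & p3)   [eliminate ->]
≡ ~(~(p4 -> p3) | ~p1) | (~p4 & p3)   [eliminate ->]
≡ ~(~(~p4 | p3) | ~p1) | (~p4 & p3)   [eliminate ->]
≡ (~~(~p4 | p3) & ~~p1) | (~p4 & p3)   [De Morgan]
≡ ((~p4 | p3) & ~~p1) | (~p4 & p3)   [double negation]
≡ ((~p4 | p3) & p1) | (~p4 & p3)   [double negation]
≡ (~p4 | p3 | ~p4) & (~p4 | p3 | p3) & (p1 | ~p4) & (p1 | p3)   [distribute | over &]
≡ (~p4 | p3) & (p1 | ~p4) & (p1 | p3)   [simplify]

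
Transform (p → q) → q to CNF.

p ∨ q

(p → q) → q
≡ ¬(p → q) ∨ q   [eliminate →]
≡ ¬(¬p ∨ q) ∨ q   [eliminate →]
≡ (¬¬p ∧ ¬q) ∨ q   [De Morgan]
≡ (p ∧ ¬q) ∨ q   [double negation]
≡ (p ∨ q) ∧ (¬q ∨ q)   [distribute ∨ over ∧]
≡ p ∨ q   [simplify]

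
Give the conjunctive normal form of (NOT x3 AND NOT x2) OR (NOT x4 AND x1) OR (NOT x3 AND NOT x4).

(NOT x3 OR NOT x4) AND (NOT x3 OR x1) AND (NOT x2 OR NOT x4)

(NOT x3 AND NOT x2) OR (NOT x4 AND x1) OR (NOT x3 AND NOT x4)
≡ (NOT x3 OR NOT x4 OR NOT x3) AND (NOT x3 OR NOT x4 OR NOT x4) AND (NOT x3 OR x1 OR NOT x3) AND (NOT x3 OR x1 OR NOT x4) AND (NOT x2 OR NOT x4 OR NOT x3) AND (NOT x2 OR NOT x4 OR NOT x4) AND (NOT x2 OR x1 OR NOT x3) AND (NOT x2 OR x1 OR NOT x4)   — distribute OR over AND
≡ (NOT x3 OR NOT x4) AND (NOT x3 OR x1) AND (NOT x2 OR NOT x4)   — simplify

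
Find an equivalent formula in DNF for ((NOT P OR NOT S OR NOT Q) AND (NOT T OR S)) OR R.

((NOT P OR NOT S OR NOT Q) AND (NOT T OR S)) OR R
≡ (NOT P AND NOT T) OR (NOT P AND S) OR (NOT S AND NOT T) OR (NOT S AND S) OR (NOT Q AND NOT T) OR (NOT Q AND S) OR R   [distribute AND over OR]
≡ (NOT P AND NOT T) OR (NOT P AND S) OR (NOT S AND NOT T) OR (NOT Q AND NOT T) OR (NOT Q AND S) OR R   [simplify]

(NOT P AND NOT T) OR (NOT P AND S) OR (NOT S AND NOT T) OR (NOT Q AND NOT T) OR (NOT Q AND S) OR R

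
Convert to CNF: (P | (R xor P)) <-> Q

(~P | Q) & (~R | P | Q) & (~Q | P | R)

(P | (R xor P)) <-> Q
≡ ((P | (R xor P)) -> Q) & (Q -> (P | (R xor P)))   [eliminate <->]
≡ (~(P | (R xor P)) | Q) & (Q -> (P | (R xor P)))   [eliminate ->]
≡ (~(P | ((R | P) & ~(R & P))) | Q) & (Q -> (P | (R xor P)))   [expand xor]
≡ (~(P | ((R | P) & ~(R & P))) | Q) & (~Q | P | (R xor P))   [eliminate ->]
≡ (~(P | ((R | P) & ~(R & P))) | Q) & (~Q | P | ((R | P) & ~(R & P)))   [expand xor]
≡ ((~P & ~((R | P) & ~(R & P))) | Q) & (~Q | P | ((R | P) & ~(R & P)))   [De Morgan]
≡ ((~P & (~(R | P) | ~~(R & P))) | Q) & (~Q | P | ((R | P) & ~(R & P)))   [De Morgan]
≡ ((~P & ((~R & ~P) | ~~(R & P))) | Q) & (~Q | P | ((R | P) & ~(R & P)))   [De Morgan]
≡ ((~P & ((~R & ~P) | (R & P))) | Q) & (~Q | P | ((R | P) & ~(R & P)))   [double negation]
≡ ((~P & ((~R & ~P) | (R & P))) | Q) & (~Q | P | ((R | P) & (~R | ~P)))   [De Morgan]
≡ (~P | Q) & (~R | R | Q) & (~R | P | Q) & (~P | R | Q) & (~P | P | Q) & (~Q | P | R | P) & (~Q | P | ~R | ~P)   [distribute | over &]
≡ (~P | Q) & (~R | P | Q) & (~Q | P | R)   [simplify]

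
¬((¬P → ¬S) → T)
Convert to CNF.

¬((¬P → ¬S) → T)
= ¬(¬(¬P → ¬S) ∨ T)   — eliminate →
= ¬(¬(¬¬P ∨ ¬S) ∨ T)   — eliminate →
= ¬¬(¬¬P ∨ ¬S) ∧ ¬T   — De Morgan
= (¬¬P ∨ ¬S) ∧ ¬T   — double negation
= (P ∨ ¬S) ∧ ¬T   — double negation

(P ∨ ¬S) ∧ ¬T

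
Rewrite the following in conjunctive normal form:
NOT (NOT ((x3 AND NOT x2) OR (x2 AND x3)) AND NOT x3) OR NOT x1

NOT (NOT ((x3 AND NOT x2) OR (x2 AND x3)) AND NOT x3) OR NOT x1
⇔ NOT NOT ((x3 AND NOT x2) OR (x2 AND x3)) OR NOT NOT x3 OR NOT x1   — De Morgan
⇔ (x3 AND NOT x2) OR (x2 AND x3) OR NOT NOT x3 OR NOT x1   — double negation
⇔ (x3 AND NOT x2) OR (x2 AND x3) OR x3 OR NOT x1   — double negation
⇔ (x3 OR x2 OR x3 OR NOT x1) AND (x3 OR x3 OR x3 OR NOT x1) AND (NOT x2 OR x2 OR x3 OR NOT x1) AND (NOT x2 OR x3 OR x3 OR NOT x1)   — distribute OR over AND
⇔ x3 OR NOT x1   — simplify

x3 OR NOT x1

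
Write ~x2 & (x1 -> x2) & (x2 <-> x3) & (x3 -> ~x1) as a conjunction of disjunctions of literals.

~x2 & (x1 -> x2) & (x2 <-> x3) & (x3 -> ~x1)
= ~x2 & (~x1 | x2) & (x2 <-> x3) & (x3 -> ~x1)   [eliminate ->]
= ~x2 & (~x1 | x2) & (x2 -> x3) & (x3 -> x2) & (x3 -> ~x1)   [eliminate <->]
= ~x2 & (~x1 | x2) & (~x2 | x3) & (x3 -> x2) & (x3 -> ~x1)   [eliminate ->]
= ~x2 & (~x1 | x2) & (~x2 | x3) & (~x3 | x2) & (x3 -> ~x1)   [eliminate ->]
= ~x2 & (~x1 | x2) & (~x2 | x3) & (~x3 | x2) & (~x3 | ~x1)   [eliminate ->]
= ~x2 & (~x1 | x2) & (~x3 | x2) & (~x3 | ~x1)   [simplify]

~x2 & (~x1 | x2) & (~x3 | x2) & (~x3 | ~x1)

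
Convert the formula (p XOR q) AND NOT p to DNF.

NOT p AND q

(p XOR q) AND NOT p
≡ ((p AND NOT q) OR (NOT p AND q)) AND NOT p   — expand XOR
≡ (p AND NOT q AND NOT p) OR (NOT p AND q AND NOT p)   — distribute AND over OR
≡ NOT p AND q   — simplify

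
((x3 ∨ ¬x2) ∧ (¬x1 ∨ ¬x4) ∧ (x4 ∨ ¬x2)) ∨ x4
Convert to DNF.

(¬x2 ∧ ¬x1) ∨ (¬x2 ∧ ¬x4) ∨ x4

((x3 ∨ ¬x2) ∧ (¬x1 ∨ ¬x4) ∧ (x4 ∨ ¬x2)) ∨ x4
≡ (x3 ∧ ¬x1 ∧ x4) ∨ (x3 ∧ ¬x1 ∧ ¬x2) ∨ (x3 ∧ ¬x4 ∧ x4) ∨ (x3 ∧ ¬x4 ∧ ¬x2) ∨ (¬x2 ∧ ¬x1 ∧ x4) ∨ (¬x2 ∧ ¬x1 ∧ ¬x2) ∨ (¬x2 ∧ ¬x4 ∧ x4) ∨ (¬x2 ∧ ¬x4 ∧ ¬x2) ∨ x4   (distribute ∧ over ∨)
≡ (¬x2 ∧ ¬x1) ∨ (¬x2 ∧ ¬x4) ∨ x4   (simplify)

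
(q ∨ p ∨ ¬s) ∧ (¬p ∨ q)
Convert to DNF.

(q ∨ p ∨ ¬s) ∧ (¬p ∨ q)
≡ (q ∧ ¬p) ∨ (q ∧ q) ∨ (p ∧ ¬p) ∨ (p ∧ q) ∨ (¬s ∧ ¬p) ∨ (¬s ∧ q)
≡ q ∨ (¬s ∧ ¬p)

q ∨ (¬s ∧ ¬p)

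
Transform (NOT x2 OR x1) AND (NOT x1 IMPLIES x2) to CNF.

(NOT x2 OR x1) AND (x1 OR x2)

(NOT x2 OR x1) AND (NOT x1 IMPLIES x2)
≡ (NOT x2 OR x1) AND (NOT NOT x1 OR x2)   — eliminate IMPLIES
≡ (NOT x2 OR x1) AND (x1 OR x2)   — double negation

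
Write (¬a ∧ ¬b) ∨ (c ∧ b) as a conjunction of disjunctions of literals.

(¬a ∧ ¬b) ∨ (c ∧ b)
≡ (¬a ∨ c) ∧ (¬a ∨ b) ∧ (¬b ∨ c) ∧ (¬b ∨ b)   [distribute ∨ over ∧]
≡ (¬a ∨ c) ∧ (¬a ∨ b) ∧ (¬b ∨ c)   [simplify]

(¬a ∨ c) ∧ (¬a ∨ b) ∧ (¬b ∨ c)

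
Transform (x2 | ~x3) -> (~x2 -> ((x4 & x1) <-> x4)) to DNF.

(x2 | ~x3) -> (~x2 -> ((x4 & x1) <-> x4))
≡ ~(x2 | ~x3) | (~x2 -> ((x4 & x1) <-> x4))   [eliminate ->]
≡ ~(x2 | ~x3) | ~~x2 | ((x4 & x1) <-> x4)   [eliminate ->]
≡ ~(x2 | ~x3) | ~~x2 | (((x4 & x1) -> x4) & (x4 -> (x4 & x1)))   [eliminate <->]
≡ ~(x2 | ~x3) | ~~x2 | ((~(x4 & x1) | x4) & (x4 -> (x4 & x1)))   [eliminate ->]
≡ ~(x2 | ~x3) | ~~x2 | ((~(x4 & x1) | x4) & (~x4 | (x4 & x1)))   [eliminate ->]
≡ (~x2 & ~~x3) | ~~x2 | ((~(x4 & x1) | x4) & (~x4 | (x4 & x1)))   [De Morgan]
≡ (~x2 & x3) | ~~x2 | ((~(x4 & x1) | x4) & (~x4 | (x4 & x1)))   [double negation]
≡ (~x2 & x3) | x2 | ((~(x4 & x1) | x4) & (~x4 | (x4 & x1)))   [double negation]
≡ (~x2 & x3) | x2 | ((~x4 | ~x1 | x4) & (~x4 | (x4 & x1)))   [De Morgan]
≡ (~x2 & x3) | x2 | (~x4 & ~x4) | (~x4 & x4 & x1) | (~x1 & ~x4) | (~x1 & x4 & x1) | (x4 & ~x4) | (x4 & x4 & x1)   [distribute & over |]
≡ (~x2 & x3) | x2 | ~x4 | (x4 & x1)   [simplify]

(~x2 & x3) | x2 | ~x4 | (x4 & x1)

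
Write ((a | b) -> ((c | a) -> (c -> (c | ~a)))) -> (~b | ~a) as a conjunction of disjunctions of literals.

((a | b) -> ((c | a) -> (c -> (c | ~a)))) -> (~b | ~a)
≡ ~((a | b) -> ((c | a) -> (c -> (c | ~a)))) | ~b | ~a
≡ ~(~(a | b) | ((c | a) -> (c -> (c | ~a)))) | ~b | ~a
≡ ~(~(a | b) | ~(c | a) | (c -> (c | ~a))) | ~b | ~a
≡ ~(~(a | b) | ~(c | a) | ~c | c | ~a) | ~b | ~a
≡ (~~(a | b) & ~~(c | a) & ~~c & ~c & ~~a) | ~b | ~a
≡ ((a | b) & ~~(c | a) & ~~c & ~c & ~~a) | ~b | ~a
≡ ((a | b) & (c | a) & ~~c & ~c & ~~a) | ~b | ~a
≡ ((a | b) & (c | a) & c & ~c & ~~a) | ~b | ~a
≡ ((a | b) & (c | a) & c & ~c & a) | ~b | ~a
≡ (a | b | ~b | ~a) & (c | a | ~b | ~a) & (c | ~b | ~a) & (~c | ~b | ~a) & (a | ~b | ~a)
≡ (c | ~b | ~a) & (~c | ~b | ~a)

(c | ~b | ~a) & (~c | ~b | ~a)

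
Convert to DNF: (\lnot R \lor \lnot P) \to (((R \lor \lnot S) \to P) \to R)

(\lnot S \land \lnot P) \lor R

(\lnot R \lor \lnot P) \to (((R \lor \lnot S) \to P) \to R)
⇔ \lnot (\lnot R \lor \lnot P) \lor (((R \lor \lnot S) \to P) \to R)   [eliminate \to]
⇔ \lnot (\lnot R \lor \lnot P) \lor \lnot ((R \lor \lnot S) \to P) \lor R   [eliminate \to]
⇔ \lnot (\lnot R \lor \lnot P) \lor \lnot (\lnot (R \lor \lnot S) \lor P) \lor R   [eliminate \to]
⇔ (\lnot \lnot R \land \lnot \lnot P) \lor \lnot (\lnot (R \lor \lnot S) \lor P) \lor R   [De Morgan]
⇔ (R \land \lnot \lnot P) \lor \lnot (\lnot (R \lor \lnot S) \lor P) \lor R   [double negation]
⇔ (R \land P) \lor \lnot (\lnot (R \lor \lnot S) \lor P) \lor R   [double negation]
⇔ (R \land P) \lor (\lnot \lnot (R \lor \lnot S) \land \lnot P) \lor R   [De Morgan]
⇔ (R \land P) \lor ((R \lor \lnot S) \land \lnot P) \lor R   [double negation]
⇔ (R \land P) \lor (R \land \lnot P) \lor (\lnot S \land \lnot P) \lor R   [distribute \land over \lor]
⇔ (\lnot S \land \lnot P) \lor R   [simplify]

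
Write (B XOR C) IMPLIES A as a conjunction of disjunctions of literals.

(B XOR C) IMPLIES A
≡ NOT (B XOR C) OR A   [eliminate IMPLIES]
≡ NOT ((B OR C) AND NOT (B AND C)) OR A   [expand XOR]
≡ NOT (B OR C) OR NOT NOT (B AND C) OR A   [De Morgan]
≡ (NOT B AND NOT C) OR NOT NOT (B AND C) OR A   [De Morgan]
≡ (NOT B AND NOT C) OR (B AND C) OR A   [double negation]
≡ (NOT B OR B OR A) AND (NOT B OR C OR A) AND (NOT C OR B OR A) AND (NOT C OR C OR A)   [distribute OR over AND]
≡ (NOT B OR C OR A) AND (NOT C OR B OR A)   [simplify]

(NOT B OR C OR A) AND (NOT C OR B OR A)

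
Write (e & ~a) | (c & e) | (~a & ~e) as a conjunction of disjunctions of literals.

(e & ~a) | (c & e) | (~a & ~e)
≡ (e | c | ~a) & (e | c | ~e) & (e | e | ~a) & (e | e | ~e) & (~a | c | ~a) & (~a | c | ~e) & (~a | e | ~a) & (~a | e | ~e)   [distribute | over &]
≡ (e | ~a) & (~a | c)   [simplify]

(e | ~a) & (~a | c)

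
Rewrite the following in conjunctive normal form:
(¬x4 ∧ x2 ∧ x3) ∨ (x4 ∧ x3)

(x2 ∨ x4) ∧ x3

(¬x4 ∧ x2 ∧ x3) ∨ (x4 ∧ x3)
≡ (¬x4 ∨ x4) ∧ (¬x4 ∨ x3) ∧ (x2 ∨ x4) ∧ (x2 ∨ x3) ∧ (x3 ∨ x4) ∧ (x3 ∨ x3)   (distribute ∨ over ∧)
≡ (x2 ∨ x4) ∧ x3   (simplify)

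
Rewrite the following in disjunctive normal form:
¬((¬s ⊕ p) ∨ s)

¬((¬s ⊕ p) ∨ s)
⇔ ¬(¬s ∧ ¬p ∨ ¬¬s ∧ p ∨ s)   [expand ⊕]
⇔ ¬(¬s ∧ ¬p) ∧ ¬(¬¬s ∧ p) ∧ ¬s   [De Morgan]
⇔ (¬¬s ∨ ¬¬p) ∧ ¬(¬¬s ∧ p) ∧ ¬s   [De Morgan]
⇔ (s ∨ ¬¬p) ∧ ¬(¬¬s ∧ p) ∧ ¬s   [double negation]
⇔ (s ∨ p) ∧ ¬(¬¬s ∧ p) ∧ ¬s   [double negation]
⇔ (s ∨ p) ∧ (¬¬¬s ∨ ¬p) ∧ ¬s   [De Morgan]
⇔ (s ∨ p) ∧ (¬s ∨ ¬p) ∧ ¬s   [double negation]
⇔ s ∧ ¬s ∧ ¬s ∨ s ∧ ¬p ∧ ¬s ∨ p ∧ ¬s ∧ ¬s ∨ p ∧ ¬p ∧ ¬s   [distribute ∧ over ∨]
⇔ p ∧ ¬s   [simplify]

p ∧ ¬s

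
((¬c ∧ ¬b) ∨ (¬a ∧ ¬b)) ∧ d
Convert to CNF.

((¬c ∧ ¬b) ∨ (¬a ∧ ¬b)) ∧ d
= (¬c ∨ ¬a) ∧ (¬c ∨ ¬b) ∧ (¬b ∨ ¬a) ∧ (¬b ∨ ¬b) ∧ d   — distribute ∨ over ∧
= (¬c ∨ ¬a) ∧ ¬b ∧ d   — simplify

(¬c ∨ ¬a) ∧ ¬b ∧ d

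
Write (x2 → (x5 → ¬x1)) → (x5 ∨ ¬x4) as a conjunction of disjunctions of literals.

(x2 → (x5 → ¬x1)) → (x5 ∨ ¬x4)
⇔ ¬(x2 → (x5 → ¬x1)) ∨ x5 ∨ ¬x4   (eliminate →)
⇔ ¬(¬x2 ∨ (x5 → ¬x1)) ∨ x5 ∨ ¬x4   (eliminate →)
⇔ ¬(¬x2 ∨ ¬x5 ∨ ¬x1) ∨ x5 ∨ ¬x4   (eliminate →)
⇔ (¬¬x2 ∧ ¬¬x5 ∧ ¬¬x1) ∨ x5 ∨ ¬x4   (De Morgan)
⇔ (x2 ∧ ¬¬x5 ∧ ¬¬x1) ∨ x5 ∨ ¬x4   (double negation)
⇔ (x2 ∧ x5 ∧ ¬¬x1) ∨ x5 ∨ ¬x4   (double negation)
⇔ (x2 ∧ x5 ∧ x1) ∨ x5 ∨ ¬x4   (double negation)
⇔ (x2 ∨ x5 ∨ ¬x4) ∧ (x5 ∨ x5 ∨ ¬x4) ∧ (x1 ∨ x5 ∨ ¬x4)   (distribute ∨ over ∧)
⇔ x5 ∨ ¬x4   (simplify)

x5 ∨ ¬x4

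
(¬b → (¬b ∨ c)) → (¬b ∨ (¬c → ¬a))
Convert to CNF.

¬b ∨ c ∨ ¬a

(¬b → (¬b ∨ c)) → (¬b ∨ (¬c → ¬a))
= ¬(¬b → (¬b ∨ c)) ∨ ¬b ∨ (¬c → ¬a)   [eliminate →]
= ¬(¬¬b ∨ ¬b ∨ c) ∨ ¬b ∨ (¬c → ¬a)   [eliminate →]
= ¬(¬¬b ∨ ¬b ∨ c) ∨ ¬b ∨ ¬¬c ∨ ¬a   [eliminate →]
= (¬¬¬b ∧ ¬¬b ∧ ¬c) ∨ ¬b ∨ ¬¬c ∨ ¬a   [De Morgan]
= (¬b ∧ ¬¬b ∧ ¬c) ∨ ¬b ∨ ¬¬c ∨ ¬a   [double negation]
= (¬b ∧ b ∧ ¬c) ∨ ¬b ∨ ¬¬c ∨ ¬a   [double negation]
= (¬b ∧ b ∧ ¬c) ∨ ¬b ∨ c ∨ ¬a   [double negation]
= (¬b ∨ ¬b ∨ c ∨ ¬a) ∧ (b ∨ ¬b ∨ c ∨ ¬a) ∧ (¬c ∨ ¬b ∨ c ∨ ¬a)   [distribute ∨ over ∧]
= ¬b ∨ c ∨ ¬a   [simplify]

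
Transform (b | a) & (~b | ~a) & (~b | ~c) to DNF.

(b | a) & (~b | ~a) & (~b | ~c)
≡ (b & ~b & ~b) | (b & ~b & ~c) | (b & ~a & ~b) | (b & ~a & ~c) | (a & ~b & ~b) | (a & ~b & ~c) | (a & ~a & ~b) | (a & ~a & ~c)
≡ (b & ~a & ~c) | (a & ~b)

(b & ~a & ~c) | (a & ~b)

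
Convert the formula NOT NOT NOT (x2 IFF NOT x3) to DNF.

NOT NOT NOT (x2 IFF NOT x3)
≡ NOT NOT NOT ((x2 IMPLIES NOT x3) AND (NOT x3 IMPLIES x2))   [eliminate IFF]
≡ NOT NOT NOT ((NOT x2 OR NOT x3) AND (NOT x3 IMPLIES x2))   [eliminate IMPLIES]
≡ NOT NOT NOT ((NOT x2 OR NOT x3) AND (NOT NOT x3 OR x2))   [eliminate IMPLIES]
≡ NOT ((NOT x2 OR NOT x3) AND (NOT NOT x3 OR x2))   [double negation]
≡ NOT (NOT x2 OR NOT x3) OR NOT (NOT NOT x3 OR x2)   [De Morgan]
≡ (NOT NOT x2 AND NOT NOT x3) OR NOT (NOT NOT x3 OR x2)   [De Morgan]
≡ (x2 AND NOT NOT x3) OR NOT (NOT NOT x3 OR x2)   [double negation]
≡ (x2 AND x3) OR NOT (NOT NOT x3 OR x2)   [double negation]
≡ (x2 AND x3) OR (NOT NOT NOT x3 AND NOT x2)   [De Morgan]
≡ (x2 AND x3) OR (NOT x3 AND NOT x2)   [double negation]

(x2 AND x3) OR (NOT x3 AND NOT x2)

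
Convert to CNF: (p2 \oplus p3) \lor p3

p2 \lor p3

(p2 \oplus p3) \lor p3
≡ ((p2 \lor p3) \land \lnot (p2 \land p3)) \lor p3   [expand \oplus]
≡ ((p2 \lor p3) \land (\lnot p2 \lor \lnot p3)) \lor p3   [De Morgan]
≡ (p2 \lor p3 \lor p3) \land (\lnot p2 \lor \lnot p3 \lor p3)   [distribute \lor over \land]
≡ p2 \lor p3   [simplify]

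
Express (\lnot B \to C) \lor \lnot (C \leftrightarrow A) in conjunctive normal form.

(\lnot B \to C) \lor \lnot (C \leftrightarrow A)
≡ \lnot \lnot B \lor C \lor \lnot (C \leftrightarrow A)   [eliminate \to]
≡ \lnot \lnot B \lor C \lor \lnot ((C \to A) \land (A \to C))   [eliminate \leftrightarrow]
≡ \lnot \lnot B \lor C \lor \lnot ((\lnot C \lor A) \land (A \to C))   [eliminate \to]
≡ \lnot \lnot B \lor C \lor \lnot ((\lnot C \lor A) \land (\lnot A \lor C))   [eliminate \to]
≡ B \lor C \lor \lnot ((\lnot C \lor A) \land (\lnot A \lor C))   [double negation]
≡ B \lor C \lor \lnot (\lnot C \lor A) \lor \lnot (\lnot A \lor C)   [De Morgan]
≡ B \lor C \lor (\lnot \lnot C \land \lnot A) \lor \lnot (\lnot A \lor C)   [De Morgan]
≡ B \lor C \lor (C \land \lnot A) \lor \lnot (\lnot A \lor C)   [double negation]
≡ B \lor C \lor (C \land \lnot A) \lor (\lnot \lnot A \land \lnot C)   [De Morgan]
≡ B \lor C \lor (C \land \lnot A) \lor (A \land \lnot C)   [double negation]
≡ (B \lor C \lor C \lor A) \land (B \lor C \lor C \lor \lnot C) \land (B \lor C \lor \lnot A \lor A) \land (B \lor C \lor \lnot A \lor \lnot C)   [distribute \lor over \land]
≡ B \lor C \lor A   [simplify]

B \lor C \lor A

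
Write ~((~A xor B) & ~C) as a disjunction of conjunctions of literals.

~((~A xor B) & ~C)
≡ ~(((~A & ~B) | (~~A & B)) & ~C)   [expand xor]
≡ ~((~A & ~B) | (~~A & B)) | ~~C   [De Morgan]
≡ (~(~A & ~B) & ~(~~A & B)) | ~~C   [De Morgan]
≡ ((~~A | ~~B) & ~(~~A & B)) | ~~C   [De Morgan]
≡ ((A | ~~B) & ~(~~A & B)) | ~~C   [double negation]
≡ ((A | B) & ~(~~A & B)) | ~~C   [double negation]
≡ ((A | B) & (~~~A | ~B)) | ~~C   [De Morgan]
≡ ((A | B) & (~A | ~B)) | ~~C   [double negation]
≡ ((A | B) & (~A | ~B)) | C   [double negation]
≡ (A & ~A) | (A & ~B) | (B & ~A) | (B & ~B) | C   [distribute & over |]
≡ (A & ~B) | (B & ~A) | C   [simplify]

(A & ~B) | (B & ~A) | C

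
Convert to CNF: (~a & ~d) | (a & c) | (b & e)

(~a | c | b) & (~a | c | e) & (~d | a | b) & (~d | a | e) & (~d | c | b) & (~d | c | e)

(~a & ~d) | (a & c) | (b & e)
≡ (~a | a | b) & (~a | a | e) & (~a | c | b) & (~a | c | e) & (~d | a | b) & (~d | a | e) & (~d | c | b) & (~d | c | e)   (distribute | over &)
≡ (~a | c | b) & (~a | c | e) & (~d | a | b) & (~d | a | e) & (~d | c | b) & (~d | c | e)   (simplify)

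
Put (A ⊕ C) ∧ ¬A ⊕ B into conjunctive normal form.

(A ⊕ C) ∧ ¬A ⊕ B
≡ ((A ⊕ C) ∧ ¬A ∨ B) ∧ ¬((A ⊕ C) ∧ ¬A ∧ B)   (expand ⊕)
≡ ((A ∨ C) ∧ ¬(A ∧ C) ∧ ¬A ∨ B) ∧ ¬((A ⊕ C) ∧ ¬A ∧ B)   (expand ⊕)
≡ ((A ∨ C) ∧ ¬(A ∧ C) ∧ ¬A ∨ B) ∧ ¬((A ∨ C) ∧ ¬(A ∧ C) ∧ ¬A ∧ B)   (expand ⊕)
≡ ((A ∨ C) ∧ (¬A ∨ ¬C) ∧ ¬A ∨ B) ∧ ¬((A ∨ C) ∧ ¬(A ∧ C) ∧ ¬A ∧ B)   (De Morgan)
≡ ((A ∨ C) ∧ (¬A ∨ ¬C) ∧ ¬A ∨ B) ∧ (¬(A ∨ C) ∨ ¬¬(A ∧ C) ∨ ¬¬A ∨ ¬B)   (De Morgan)
≡ ((A ∨ C) ∧ (¬A ∨ ¬C) ∧ ¬A ∨ B) ∧ (¬A ∧ ¬C ∨ ¬¬(A ∧ C) ∨ ¬¬A ∨ ¬B)   (De Morgan)
≡ ((A ∨ C) ∧ (¬A ∨ ¬C) ∧ ¬A ∨ B) ∧ (¬A ∧ ¬C ∨ A ∧ C ∨ ¬¬A ∨ ¬B)   (double negation)
≡ ((A ∨ C) ∧ (¬A ∨ ¬C) ∧ ¬A ∨ B) ∧ (¬A ∧ ¬C ∨ A ∧ C ∨ A ∨ ¬B)   (double negation)
≡ (A ∨ C ∨ B) ∧ (¬A ∨ ¬C ∨ B) ∧ (¬A ∨ B) ∧ (¬A ∨ A ∨ A ∨ ¬B) ∧ (¬A ∨ C ∨ A ∨ ¬B) ∧ (¬C ∨ A ∨ A ∨ ¬B) ∧ (¬C ∨ C ∨ A ∨ ¬B)   (distribute ∨ over ∧)
≡ (A ∨ C ∨ B) ∧ (¬A ∨ B) ∧ (¬C ∨ A ∨ ¬B)   (simplify)

(A ∨ C ∨ B) ∧ (¬A ∨ B) ∧ (¬C ∨ A ∨ ¬B)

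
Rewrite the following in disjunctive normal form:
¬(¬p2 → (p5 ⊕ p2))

¬(¬p2 → (p5 ⊕ p2))
≡ ¬(¬¬p2 ∨ (p5 ⊕ p2))   — eliminate →
≡ ¬(¬¬p2 ∨ (p5 ∧ ¬p2) ∨ (¬p5 ∧ p2))   — expand ⊕
≡ ¬¬¬p2 ∧ ¬(p5 ∧ ¬p2) ∧ ¬(¬p5 ∧ p2)   — De Morgan
≡ ¬p2 ∧ ¬(p5 ∧ ¬p2) ∧ ¬(¬p5 ∧ p2)   — double negation
≡ ¬p2 ∧ (¬p5 ∨ ¬¬p2) ∧ ¬(¬p5 ∧ p2)   — De Morgan
≡ ¬p2 ∧ (¬p5 ∨ p2) ∧ ¬(¬p5 ∧ p2)   — double negation
≡ ¬p2 ∧ (¬p5 ∨ p2) ∧ (¬¬p5 ∨ ¬p2)   — De Morgan
≡ ¬p2 ∧ (¬p5 ∨ p2) ∧ (p5 ∨ ¬p2)   — double negation
≡ (¬p2 ∧ ¬p5 ∧ p5) ∨ (¬p2 ∧ ¬p5 ∧ ¬p2) ∨ (¬p2 ∧ p2 ∧ p5) ∨ (¬p2 ∧ p2 ∧ ¬p2)   — distribute ∧ over ∨
≡ ¬p2 ∧ ¬p5   — simplify

¬p2 ∧ ¬p5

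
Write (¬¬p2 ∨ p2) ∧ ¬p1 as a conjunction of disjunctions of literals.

(¬¬p2 ∨ p2) ∧ ¬p1
≡ (p2 ∨ p2) ∧ ¬p1
≡ p2 ∧ ¬p1

p2 ∧ ¬p1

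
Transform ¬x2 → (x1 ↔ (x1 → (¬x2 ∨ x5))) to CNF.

x2 ∨ x1

¬x2 → (x1 ↔ (x1 → (¬x2 ∨ x5)))
≡ ¬¬x2 ∨ (x1 ↔ (x1 → (¬x2 ∨ x5)))   (eliminate →)
≡ ¬¬x2 ∨ ((x1 → (x1 → (¬x2 ∨ x5))) ∧ ((x1 → (¬x2 ∨ x5)) → x1))   (eliminate ↔)
≡ ¬¬x2 ∨ ((¬x1 ∨ (x1 → (¬x2 ∨ x5))) ∧ ((x1 → (¬x2 ∨ x5)) → x1))   (eliminate →)
≡ ¬¬x2 ∨ ((¬x1 ∨ ¬x1 ∨ ¬x2 ∨ x5) ∧ ((x1 → (¬x2 ∨ x5)) → x1))   (eliminate →)
≡ ¬¬x2 ∨ ((¬x1 ∨ ¬x1 ∨ ¬x2 ∨ x5) ∧ (¬(x1 → (¬x2 ∨ x5)) ∨ x1))   (eliminate →)
≡ ¬¬x2 ∨ ((¬x1 ∨ ¬x1 ∨ ¬x2 ∨ x5) ∧ (¬(¬x1 ∨ ¬x2 ∨ x5) ∨ x1))   (eliminate →)
≡ x2 ∨ ((¬x1 ∨ ¬x1 ∨ ¬x2 ∨ x5) ∧ (¬(¬x1 ∨ ¬x2 ∨ x5) ∨ x1))   (double negation)
≡ x2 ∨ ((¬x1 ∨ ¬x1 ∨ ¬x2 ∨ x5) ∧ ((¬¬x1 ∧ ¬¬x2 ∧ ¬x5) ∨ x1))   (De Morgan)
≡ x2 ∨ ((¬x1 ∨ ¬x1 ∨ ¬x2 ∨ x5) ∧ ((x1 ∧ ¬¬x2 ∧ ¬x5) ∨ x1))   (double negation)
≡ x2 ∨ ((¬x1 ∨ ¬x1 ∨ ¬x2 ∨ x5) ∧ ((x1 ∧ x2 ∧ ¬x5) ∨ x1))   (double negation)
≡ (x2 ∨ ¬x1 ∨ ¬x1 ∨ ¬x2 ∨ x5) ∧ (x2 ∨ x1 ∨ x1) ∧ (x2 ∨ x2 ∨ x1) ∧ (x2 ∨ ¬x5 ∨ x1)   (distribute ∨ over ∧)
≡ x2 ∨ x1   (simplify)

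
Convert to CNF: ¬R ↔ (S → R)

(R ∨ ¬S) ∧ ¬R

¬R ↔ (S → R)
≡ (¬R → (S → R)) ∧ ((S → R) → ¬R)   [eliminate ↔]
≡ (¬¬R ∨ (S → R)) ∧ ((S → R) → ¬R)   [eliminate →]
≡ (¬¬R ∨ ¬S ∨ R) ∧ ((S → R) → ¬R)   [eliminate →]
≡ (¬¬R ∨ ¬S ∨ R) ∧ (¬(S → R) ∨ ¬R)   [eliminate →]
≡ (¬¬R ∨ ¬S ∨ R) ∧ (¬(¬S ∨ R) ∨ ¬R)   [eliminate →]
≡ (R ∨ ¬S ∨ R) ∧ (¬(¬S ∨ R) ∨ ¬R)   [double negation]
≡ (R ∨ ¬S ∨ R) ∧ ((¬¬S ∧ ¬R) ∨ ¬R)   [De Morgan]
≡ (R ∨ ¬S ∨ R) ∧ ((S ∧ ¬R) ∨ ¬R)   [double negation]
≡ (R ∨ ¬S ∨ R) ∧ (S ∨ ¬R) ∧ (¬R ∨ ¬R)   [distribute ∨ over ∧]
≡ (R ∨ ¬S) ∧ ¬R   [simplify]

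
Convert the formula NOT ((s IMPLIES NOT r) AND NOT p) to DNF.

(s AND r) OR p

NOT ((s IMPLIES NOT r) AND NOT p)
⇔ NOT ((NOT s OR NOT r) AND NOT p)   [eliminate IMPLIES]
⇔ NOT (NOT s OR NOT r) OR NOT NOT p   [De Morgan]
⇔ (NOT NOT s AND NOT NOT r) OR NOT NOT p   [De Morgan]
⇔ (s AND NOT NOT r) OR NOT NOT p   [double negation]
⇔ (s AND r) OR NOT NOT p   [double negation]
⇔ (s AND r) OR p   [double negation]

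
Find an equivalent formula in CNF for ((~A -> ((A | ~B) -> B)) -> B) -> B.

((~A -> ((A | ~B) -> B)) -> B) -> B
= ~((~A -> ((A | ~B) -> B)) -> B) | B   (eliminate ->)
= ~(~(~A -> ((A | ~B) -> B)) | B) | B   (eliminate ->)
= ~(~(~~A | ((A | ~B) -> B)) | B) | B   (eliminate ->)
= ~(~(~~A | ~(A | ~B) | B) | B) | B   (eliminate ->)
= (~~(~~A | ~(A | ~B) | B) & ~B) | B   (De Morgan)
= ((~~A | ~(A | ~B) | B) & ~B) | B   (double negation)
= ((A | ~(A | ~B) | B) & ~B) | B   (double negation)
= ((A | (~A & ~~B) | B) & ~B) | B   (De Morgan)
= ((A | (~A & B) | B) & ~B) | B   (double negation)
= (A | ~A | B | B) & (A | B | B | B) & (~B | B)   (distribute | over &)
= A | B   (simplify)

A | B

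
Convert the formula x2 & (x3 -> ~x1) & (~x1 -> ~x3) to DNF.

x2 & ~x3

x2 & (x3 -> ~x1) & (~x1 -> ~x3)
≡ x2 & (~x3 | ~x1) & (~x1 -> ~x3)   (eliminate ->)
≡ x2 & (~x3 | ~x1) & (~~x1 | ~x3)   (eliminate ->)
≡ x2 & (~x3 | ~x1) & (x1 | ~x3)   (double negation)
≡ (x2 & ~x3 & x1) | (x2 & ~x3 & ~x3) | (x2 & ~x1 & x1) | (x2 & ~x1 & ~x3)   (distribute & over |)
≡ x2 & ~x3   (simplify)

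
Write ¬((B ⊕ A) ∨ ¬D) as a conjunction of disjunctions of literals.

(¬B ∨ A) ∧ (¬A ∨ B) ∧ D

¬((B ⊕ A) ∨ ¬D)
≡ ¬(((B ∨ A) ∧ ¬(B ∧ A)) ∨ ¬D)   — expand ⊕
≡ ¬((B ∨ A) ∧ ¬(B ∧ A)) ∧ ¬¬D   — De Morgan
≡ (¬(B ∨ A) ∨ ¬¬(B ∧ A)) ∧ ¬¬D   — De Morgan
≡ ((¬B ∧ ¬A) ∨ ¬¬(B ∧ A)) ∧ ¬¬D   — De Morgan
≡ ((¬B ∧ ¬A) ∨ (B ∧ A)) ∧ ¬¬D   — double negation
≡ ((¬B ∧ ¬A) ∨ (B ∧ A)) ∧ D   — double negation
≡ (¬B ∨ B) ∧ (¬B ∨ A) ∧ (¬A ∨ B) ∧ (¬A ∨ A) ∧ D   — distribute ∨ over ∧
≡ (¬B ∨ A) ∧ (¬A ∨ B) ∧ D   — simplify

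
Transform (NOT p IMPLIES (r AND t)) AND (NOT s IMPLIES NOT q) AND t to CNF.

(NOT p IMPLIES (r AND t)) AND (NOT s IMPLIES NOT q) AND t
= (NOT NOT p OR (r AND t)) AND (NOT s IMPLIES NOT q) AND t   [eliminate IMPLIES]
= (NOT NOT p OR (r AND t)) AND (NOT NOT s OR NOT q) AND t   [eliminate IMPLIES]
= (p OR (r AND t)) AND (NOT NOT s OR NOT q) AND t   [double negation]
= (p OR (r AND t)) AND (s OR NOT q) AND t   [double negation]
= (p OR r) AND (p OR t) AND (s OR NOT q) AND t   [distribute OR over AND]
= (p OR r) AND (s OR NOT q) AND t   [simplify]

(p OR r) AND (s OR NOT q) AND t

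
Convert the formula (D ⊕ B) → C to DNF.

(¬D ∧ ¬B) ∨ (B ∧ D) ∨ C

(D ⊕ B) → C
≡ ¬(D ⊕ B) ∨ C   [eliminate →]
≡ ¬((D ∧ ¬B) ∨ (¬D ∧ B)) ∨ C   [expand ⊕]
≡ (¬(D ∧ ¬B) ∧ ¬(¬D ∧ B)) ∨ C   [De Morgan]
≡ ((¬D ∨ ¬¬B) ∧ ¬(¬D ∧ B)) ∨ C   [De Morgan]
≡ ((¬D ∨ B) ∧ ¬(¬D ∧ B)) ∨ C   [double negation]
≡ ((¬D ∨ B) ∧ (¬¬D ∨ ¬B)) ∨ C   [De Morgan]
≡ ((¬D ∨ B) ∧ (D ∨ ¬B)) ∨ C   [double negation]
≡ (¬D ∧ D) ∨ (¬D ∧ ¬B) ∨ (B ∧ D) ∨ (B ∧ ¬B) ∨ C   [distribute ∧ over ∨]
≡ (¬D ∧ ¬B) ∨ (B ∧ D) ∨ C   [simplify]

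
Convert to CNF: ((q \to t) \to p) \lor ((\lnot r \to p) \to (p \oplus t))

q \lor p \lor \lnot r \lor t

((q \to t) \to p) \lor ((\lnot r \to p) \to (p \oplus t))
= \lnot (q \to t) \lor p \lor ((\lnot r \to p) \to (p \oplus t))   [eliminate \to]
= \lnot (\lnot q \lor t) \lor p \lor ((\lnot r \to p) \to (p \oplus t))   [eliminate \to]
= \lnot (\lnot q \lor t) \lor p \lor \lnot (\lnot r \to p) \lor (p \oplus t)   [eliminate \to]
= \lnot (\lnot q \lor t) \lor p \lor \lnot (\lnot \lnot r \lor p) \lor (p \oplus t)   [eliminate \to]
= \lnot (\lnot q \lor t) \lor p \lor \lnot (\lnot \lnot r \lor p) \lor ((p \lor t) \land \lnot (p \land t))   [expand \oplus]
= (\lnot \lnot q \land \lnot t) \lor p \lor \lnot (\lnot \lnot r \lor p) \lor ((p \lor t) \land \lnot (p \land t))   [De Morgan]
= (q \land \lnot t) \lor p \lor \lnot (\lnot \lnot r \lor p) \lor ((p \lor t) \land \lnot (p \land t))   [double negation]
= (q \land \lnot t) \lor p \lor (\lnot \lnot \lnot r \land \lnot p) \lor ((p \lor t) \land \lnot (p \land t))   [De Morgan]
= (q \land \lnot t) \lor p \lor (\lnot r \land \lnot p) \lor ((p \lor t) \land \lnot (p \land t))   [double negation]
= (q \land \lnot t) \lor p \lor (\lnot r \land \lnot p) \lor ((p \lor t) \land (\lnot p \lor \lnot t))   [De Morgan]
= (q \lor p \lor \lnot r \lor p \lor t) \land (q \lor p \lor \lnot r \lor \lnot p \lor \lnot t) \land (q \lor p \lor \lnot p \lor p \lor t) \land (q \lor p \lor \lnot p \lor \lnot p \lor \lnot t) \land (\lnot t \lor p \lor \lnot r \lor p \lor t) \land (\lnot t \lor p \lor \lnot r \lor \lnot p \lor \lnot t) \land (\lnot t \lor p \lor \lnot p \lor p \lor t) \land (\lnot t \lor p \lor \lnot p \lor \lnot p \lor \lnot t)   [distribute \lor over \land]
= q \lor p \lor \lnot r \lor t   [simplify]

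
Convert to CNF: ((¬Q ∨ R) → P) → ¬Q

(¬Q ∨ R) ∧ (¬P ∨ ¬Q)

((¬Q ∨ R) → P) → ¬Q
⇔ ¬((¬Q ∨ R) → P) ∨ ¬Q   [eliminate →]
⇔ ¬(¬(¬Q ∨ R) ∨ P) ∨ ¬Q   [eliminate →]
⇔ (¬¬(¬Q ∨ R) ∧ ¬P) ∨ ¬Q   [De Morgan]
⇔ ((¬Q ∨ R) ∧ ¬P) ∨ ¬Q   [double negation]
⇔ (¬Q ∨ R ∨ ¬Q) ∧ (¬P ∨ ¬Q)   [distribute ∨ over ∧]
⇔ (¬Q ∨ R) ∧ (¬P ∨ ¬Q)   [simplify]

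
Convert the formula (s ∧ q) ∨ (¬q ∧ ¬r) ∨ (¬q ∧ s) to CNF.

(s ∧ q) ∨ (¬q ∧ ¬r) ∨ (¬q ∧ s)
≡ (s ∨ ¬q ∨ ¬q) ∧ (s ∨ ¬q ∨ s) ∧ (s ∨ ¬r ∨ ¬q) ∧ (s ∨ ¬r ∨ s) ∧ (q ∨ ¬q ∨ ¬q) ∧ (q ∨ ¬q ∨ s) ∧ (q ∨ ¬r ∨ ¬q) ∧ (q ∨ ¬r ∨ s)   (distribute ∨ over ∧)
≡ (s ∨ ¬q) ∧ (s ∨ ¬r)   (simplify)

(s ∨ ¬q) ∧ (s ∨ ¬r)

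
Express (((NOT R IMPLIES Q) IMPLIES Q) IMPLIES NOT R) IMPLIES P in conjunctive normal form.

(NOT R OR Q OR P) AND (R OR P)

(((NOT R IMPLIES Q) IMPLIES Q) IMPLIES NOT R) IMPLIES P
= NOT (((NOT R IMPLIES Q) IMPLIES Q) IMPLIES NOT R) OR P   [eliminate IMPLIES]
= NOT (NOT ((NOT R IMPLIES Q) IMPLIES Q) OR NOT R) OR P   [eliminate IMPLIES]
= NOT (NOT (NOT (NOT R IMPLIES Q) OR Q) OR NOT R) OR P   [eliminate IMPLIES]
= NOT (NOT (NOT (NOT NOT R OR Q) OR Q) OR NOT R) OR P   [eliminate IMPLIES]
= (NOT NOT (NOT (NOT NOT R OR Q) OR Q) AND NOT NOT R) OR P   [De Morgan]
= ((NOT (NOT NOT R OR Q) OR Q) AND NOT NOT R) OR P   [double negation]
= (((NOT NOT NOT R AND NOT Q) OR Q) AND NOT NOT R) OR P   [De Morgan]
= (((NOT R AND NOT Q) OR Q) AND NOT NOT R) OR P   [double negation]
= (((NOT R AND NOT Q) OR Q) AND R) OR P   [double negation]
= (NOT R OR Q OR P) AND (NOT Q OR Q OR P) AND (R OR P)   [distribute OR over AND]
= (NOT R OR Q OR P) AND (R OR P)   [simplify]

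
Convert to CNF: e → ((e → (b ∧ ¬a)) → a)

e → ((e → (b ∧ ¬a)) → a)
⇔ ¬e ∨ ((e → (b ∧ ¬a)) → a)   (eliminate →)
⇔ ¬e ∨ ¬(e → (b ∧ ¬a)) ∨ a   (eliminate →)
⇔ ¬e ∨ ¬(¬e ∨ (b ∧ ¬a)) ∨ a   (eliminate →)
⇔ ¬e ∨ (¬¬e ∧ ¬(b ∧ ¬a)) ∨ a   (De Morgan)
⇔ ¬e ∨ (e ∧ ¬(b ∧ ¬a)) ∨ a   (double negation)
⇔ ¬e ∨ (e ∧ (¬b ∨ ¬¬a)) ∨ a   (De Morgan)
⇔ ¬e ∨ (e ∧ (¬b ∨ a)) ∨ a   (double negation)
⇔ (¬e ∨ e ∨ a) ∧ (¬e ∨ ¬b ∨ a ∨ a)   (distribute ∨ over ∧)
⇔ ¬e ∨ ¬b ∨ a   (simplify)

¬e ∨ ¬b ∨ a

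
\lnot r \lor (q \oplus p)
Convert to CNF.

(\lnot r \lor q \lor p) \land (\lnot r \lor \lnot q \lor \lnot p)

\lnot r \lor (q \oplus p)
⇔ \lnot r \lor ((q \lor p) \land \lnot (q \land p))   [expand \oplus]
⇔ \lnot r \lor ((q \lor p) \land (\lnot q \lor \lnot p))   [De Morgan]
⇔ (\lnot r \lor q \lor p) \land (\lnot r \lor \lnot q \lor \lnot p)   [distribute \lor over \land]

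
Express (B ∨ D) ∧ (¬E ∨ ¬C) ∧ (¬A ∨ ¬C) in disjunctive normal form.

(B ∧ ¬E ∧ ¬A) ∨ (B ∧ ¬C) ∨ (D ∧ ¬E ∧ ¬A) ∨ (D ∧ ¬C)

(B ∨ D) ∧ (¬E ∨ ¬C) ∧ (¬A ∨ ¬C)
⇔ (B ∧ ¬E ∧ ¬A) ∨ (B ∧ ¬E ∧ ¬C) ∨ (B ∧ ¬C ∧ ¬A) ∨ (B ∧ ¬C ∧ ¬C) ∨ (D ∧ ¬E ∧ ¬A) ∨ (D ∧ ¬E ∧ ¬C) ∨ (D ∧ ¬C ∧ ¬A) ∨ (D ∧ ¬C ∧ ¬C)   — distribute ∧ over ∨
⇔ (B ∧ ¬E ∧ ¬A) ∨ (B ∧ ¬C) ∨ (D ∧ ¬E ∧ ¬A) ∨ (D ∧ ¬C)   — simplify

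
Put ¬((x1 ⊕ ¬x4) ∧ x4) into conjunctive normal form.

¬((x1 ⊕ ¬x4) ∧ x4)
≡ ¬((x1 ∨ ¬x4) ∧ ¬(x1 ∧ ¬x4) ∧ x4)   [expand ⊕]
≡ ¬(x1 ∨ ¬x4) ∨ ¬¬(x1 ∧ ¬x4) ∨ ¬x4   [De Morgan]
≡ (¬x1 ∧ ¬¬x4) ∨ ¬¬(x1 ∧ ¬x4) ∨ ¬x4   [De Morgan]
≡ (¬x1 ∧ x4) ∨ ¬¬(x1 ∧ ¬x4) ∨ ¬x4   [double negation]
≡ (¬x1 ∧ x4) ∨ (x1 ∧ ¬x4) ∨ ¬x4   [double negation]
≡ (¬x1 ∨ x1 ∨ ¬x4) ∧ (¬x1 ∨ ¬x4 ∨ ¬x4) ∧ (x4 ∨ x1 ∨ ¬x4) ∧ (x4 ∨ ¬x4 ∨ ¬x4)   [distribute ∨ over ∧]
≡ ¬x1 ∨ ¬x4   [simplify]

¬x1 ∨ ¬x4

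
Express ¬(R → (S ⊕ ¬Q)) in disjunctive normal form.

(R ∧ ¬S ∧ Q) ∨ (R ∧ ¬Q ∧ S)

¬(R → (S ⊕ ¬Q))
≡ ¬(¬R ∨ (S ⊕ ¬Q))   [eliminate →]
≡ ¬(¬R ∨ (S ∧ ¬¬Q) ∨ (¬S ∧ ¬Q))   [expand ⊕]
≡ ¬¬R ∧ ¬(S ∧ ¬¬Q) ∧ ¬(¬S ∧ ¬Q)   [De Morgan]
≡ R ∧ ¬(S ∧ ¬¬Q) ∧ ¬(¬S ∧ ¬Q)   [double negation]
≡ R ∧ (¬S ∨ ¬¬¬Q) ∧ ¬(¬S ∧ ¬Q)   [De Morgan]
≡ R ∧ (¬S ∨ ¬Q) ∧ ¬(¬S ∧ ¬Q)   [double negation]
≡ R ∧ (¬S ∨ ¬Q) ∧ (¬¬S ∨ ¬¬Q)   [De Morgan]
≡ R ∧ (¬S ∨ ¬Q) ∧ (S ∨ ¬¬Q)   [double negation]
≡ R ∧ (¬S ∨ ¬Q) ∧ (S ∨ Q)   [double negation]
≡ (R ∧ ¬S ∧ S) ∨ (R ∧ ¬S ∧ Q) ∨ (R ∧ ¬Q ∧ S) ∨ (R ∧ ¬Q ∧ Q)   [distribute ∧ over ∨]
≡ (R ∧ ¬S ∧ Q) ∨ (R ∧ ¬Q ∧ S)   [simplify]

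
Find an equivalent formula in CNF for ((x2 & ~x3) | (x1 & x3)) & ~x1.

(x2 | x1) & (x2 | x3) & (~x3 | x1) & ~x1

((x2 & ~x3) | (x1 & x3)) & ~x1
= (x2 | x1) & (x2 | x3) & (~x3 | x1) & (~x3 | x3) & ~x1
= (x2 | x1) & (x2 | x3) & (~x3 | x1) & ~x1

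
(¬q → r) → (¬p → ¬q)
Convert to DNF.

(¬q → r) → (¬p → ¬q)
≡ ¬(¬q → r) ∨ (¬p → ¬q)   [eliminate →]
≡ ¬(¬¬q ∨ r) ∨ (¬p → ¬q)   [eliminate →]
≡ ¬(¬¬q ∨ r) ∨ ¬¬p ∨ ¬q   [eliminate →]
≡ ¬¬¬q ∧ ¬r ∨ ¬¬p ∨ ¬q   [De Morgan]
≡ ¬q ∧ ¬r ∨ ¬¬p ∨ ¬q   [double negation]
≡ ¬q ∧ ¬r ∨ p ∨ ¬q   [double negation]
≡ p ∨ ¬q   [simplify]

p ∨ ¬q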